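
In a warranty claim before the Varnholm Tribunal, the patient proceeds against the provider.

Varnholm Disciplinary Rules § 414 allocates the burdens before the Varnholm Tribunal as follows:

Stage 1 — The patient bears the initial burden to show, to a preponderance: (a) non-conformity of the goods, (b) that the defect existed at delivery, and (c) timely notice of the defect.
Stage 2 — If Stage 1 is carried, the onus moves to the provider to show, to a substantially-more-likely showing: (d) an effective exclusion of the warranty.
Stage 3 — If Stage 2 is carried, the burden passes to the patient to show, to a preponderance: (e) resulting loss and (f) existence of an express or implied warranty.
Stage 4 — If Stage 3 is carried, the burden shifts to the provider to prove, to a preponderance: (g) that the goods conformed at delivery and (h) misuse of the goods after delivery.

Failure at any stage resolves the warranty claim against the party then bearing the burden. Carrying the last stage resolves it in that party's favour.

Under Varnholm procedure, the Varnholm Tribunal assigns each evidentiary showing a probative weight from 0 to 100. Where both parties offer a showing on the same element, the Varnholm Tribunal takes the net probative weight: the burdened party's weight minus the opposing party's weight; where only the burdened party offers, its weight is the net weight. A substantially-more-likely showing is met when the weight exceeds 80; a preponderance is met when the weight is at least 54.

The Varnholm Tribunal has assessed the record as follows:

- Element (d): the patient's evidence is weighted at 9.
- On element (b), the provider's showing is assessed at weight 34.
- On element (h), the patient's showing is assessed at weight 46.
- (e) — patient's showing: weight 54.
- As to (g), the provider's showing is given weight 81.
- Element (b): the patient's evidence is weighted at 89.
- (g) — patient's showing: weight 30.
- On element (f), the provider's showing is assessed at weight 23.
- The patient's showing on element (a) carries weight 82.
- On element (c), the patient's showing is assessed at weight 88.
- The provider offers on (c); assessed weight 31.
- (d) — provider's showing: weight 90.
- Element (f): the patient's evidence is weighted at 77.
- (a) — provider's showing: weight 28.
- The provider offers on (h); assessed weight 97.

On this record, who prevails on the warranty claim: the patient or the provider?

patient

Stage 1 (patient, a preponderance, weight is at least 54): (a) net 82−28=54 ≥ 54 — meets; (b) net 89−34=55 ≥ 54 — meets; (c) net 88−31=57 ≥ 54 — meets.
  Stage 1 is satisfied; the onus moves to the provider.
Stage 2 (provider, a substantially-more-likely showing, weight exceeds 80): (d) net 90−9=81 > 80 — meets.
  The provider carries Stage 2; the patient now bears the burden.
Stage 3 (patient, a preponderance, weight is at least 54): (e) 54 ≥ 54 — meets; (f) net 77−23=54 ≥ 54 — meets.
  All elements met. The burden passes to the provider.
Stage 4 (provider, a preponderance, weight is at least 54): (g) net 81−30=51 < 54 — fails; (h) net 97−46=51 < 54 — fails.
  Not every element is met, so the provider fails to carry Stage 4.
The analysis ends at Stage 4; the patient prevails.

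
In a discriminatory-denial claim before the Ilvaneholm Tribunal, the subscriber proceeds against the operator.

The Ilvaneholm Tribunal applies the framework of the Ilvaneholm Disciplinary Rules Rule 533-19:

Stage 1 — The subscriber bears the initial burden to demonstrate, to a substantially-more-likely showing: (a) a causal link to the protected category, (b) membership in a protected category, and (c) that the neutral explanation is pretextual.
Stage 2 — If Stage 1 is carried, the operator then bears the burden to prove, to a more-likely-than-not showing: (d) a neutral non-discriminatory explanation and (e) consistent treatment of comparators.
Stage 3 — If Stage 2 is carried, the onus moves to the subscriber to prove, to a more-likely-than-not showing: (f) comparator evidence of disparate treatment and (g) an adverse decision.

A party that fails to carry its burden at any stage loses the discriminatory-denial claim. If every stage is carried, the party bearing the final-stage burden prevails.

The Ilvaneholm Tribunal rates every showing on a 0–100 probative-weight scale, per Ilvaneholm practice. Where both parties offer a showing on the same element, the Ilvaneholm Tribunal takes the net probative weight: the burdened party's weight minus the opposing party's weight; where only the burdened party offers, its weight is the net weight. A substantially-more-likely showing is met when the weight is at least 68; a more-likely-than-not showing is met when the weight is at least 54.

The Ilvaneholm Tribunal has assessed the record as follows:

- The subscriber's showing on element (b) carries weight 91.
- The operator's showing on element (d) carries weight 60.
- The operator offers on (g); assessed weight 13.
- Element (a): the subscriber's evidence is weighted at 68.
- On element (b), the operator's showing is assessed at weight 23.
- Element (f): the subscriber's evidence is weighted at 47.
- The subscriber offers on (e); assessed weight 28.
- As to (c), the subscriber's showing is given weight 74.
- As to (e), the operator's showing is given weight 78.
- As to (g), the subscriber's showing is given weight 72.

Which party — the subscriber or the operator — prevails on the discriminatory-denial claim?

subscriber

Stage 1 — burden on subscriber; standard: a substantially-more-likely showing (weight is at least 68).
    (a): 68 ≥ 68 [met]
    (b): 91 − 23 = 68 ≥ 68 [met]
    (c): 74 ≥ 68 [met]
  Stage 1 is satisfied; the onus moves to the operator.
Stage 2 — burden on operator; standard: a more-likely-than-not showing (weight is at least 54).
    (d): 60 ≥ 54 [met]
    (e): 78 − 28 = 50 < 54 [not met]
  Not every element is met, so the operator fails to carry Stage 2.
The analysis ends at Stage 2; the subscriber prevails.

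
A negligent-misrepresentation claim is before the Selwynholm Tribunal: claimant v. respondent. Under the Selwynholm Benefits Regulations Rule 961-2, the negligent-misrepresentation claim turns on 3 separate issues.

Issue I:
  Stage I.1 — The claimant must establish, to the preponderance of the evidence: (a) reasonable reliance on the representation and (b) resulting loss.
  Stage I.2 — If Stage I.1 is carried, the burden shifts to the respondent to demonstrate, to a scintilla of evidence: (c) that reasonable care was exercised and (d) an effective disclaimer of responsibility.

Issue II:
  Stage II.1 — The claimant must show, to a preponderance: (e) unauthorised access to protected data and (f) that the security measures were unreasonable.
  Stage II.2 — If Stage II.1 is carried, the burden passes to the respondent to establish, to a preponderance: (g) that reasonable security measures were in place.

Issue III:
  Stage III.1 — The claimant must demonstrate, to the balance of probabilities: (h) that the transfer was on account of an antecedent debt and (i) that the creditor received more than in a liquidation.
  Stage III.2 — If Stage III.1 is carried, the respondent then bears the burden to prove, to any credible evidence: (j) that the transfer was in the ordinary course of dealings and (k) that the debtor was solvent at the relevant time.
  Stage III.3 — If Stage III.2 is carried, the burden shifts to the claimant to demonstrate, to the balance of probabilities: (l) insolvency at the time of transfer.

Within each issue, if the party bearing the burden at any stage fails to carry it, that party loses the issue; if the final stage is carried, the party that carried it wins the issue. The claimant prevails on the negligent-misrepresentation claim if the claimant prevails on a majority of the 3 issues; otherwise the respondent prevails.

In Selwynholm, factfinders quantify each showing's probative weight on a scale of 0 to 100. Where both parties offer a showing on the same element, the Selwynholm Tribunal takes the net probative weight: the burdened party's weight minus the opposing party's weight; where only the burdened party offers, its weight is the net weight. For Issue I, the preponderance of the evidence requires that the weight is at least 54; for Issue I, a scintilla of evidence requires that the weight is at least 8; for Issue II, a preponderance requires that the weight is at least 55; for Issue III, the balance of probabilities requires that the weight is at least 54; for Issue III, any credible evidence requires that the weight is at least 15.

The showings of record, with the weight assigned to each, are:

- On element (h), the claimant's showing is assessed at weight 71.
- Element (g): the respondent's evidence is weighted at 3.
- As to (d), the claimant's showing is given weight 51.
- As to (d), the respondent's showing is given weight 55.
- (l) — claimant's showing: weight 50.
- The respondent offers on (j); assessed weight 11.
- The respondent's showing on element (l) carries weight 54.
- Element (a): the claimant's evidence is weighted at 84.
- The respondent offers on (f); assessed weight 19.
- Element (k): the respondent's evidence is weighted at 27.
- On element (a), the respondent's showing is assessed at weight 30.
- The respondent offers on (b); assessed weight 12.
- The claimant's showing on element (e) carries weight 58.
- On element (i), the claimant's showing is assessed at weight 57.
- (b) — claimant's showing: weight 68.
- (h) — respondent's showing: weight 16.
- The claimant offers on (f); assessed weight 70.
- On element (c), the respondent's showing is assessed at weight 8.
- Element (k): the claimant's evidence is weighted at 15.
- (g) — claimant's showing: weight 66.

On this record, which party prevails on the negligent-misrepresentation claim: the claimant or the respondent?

— Issue I —
Stage I.1 (claimant, the preponderance of the evidence, weight is at least 54): (a) net 84−30=54 ≥ 54 — meets; (b) net 68−12=56 ≥ 54 — meets.
  Stage I.1 is satisfied; the onus moves to the respondent.
Stage I.2 (respondent, a scintilla of evidence, weight is at least 8): (c) 8 ≥ 8 — meets; (d) net 55−51=4 < 8 — fails.
  Not every element is met, so the respondent fails to carry Stage I.2.
So the claimant prevails on this issue.
— Issue II —
Stage II.1 (claimant, a preponderance, weight is at least 55): (e) 58 ≥ 55 — meets; (f) net 70−19=51 < 55 — fails.
  Not every element is met, so the claimant fails to carry Stage II.1.
So the respondent prevails on this issue.
— Issue III —
At Stage III.1 the claimant must meet the balance of probabilities (weight is at least 54): on (h) the weight is 71 less the opposing 16 gives net 55, which does reach 54, so (h) meets the standard; on (i) the weight is 57, which does reach 54, so (i) meets the standard.
  All elements met. The burden passes to the respondent.
At Stage III.2 the respondent must meet any credible evidence (weight is at least 15): on (j) the weight is 11, < 15, so (j) does not meet the standard; on (k) the weight is 27 less the opposing 15 gives net 12, which does not reach 15, so (k) does not meet the standard.
  Not every element is met, so the respondent fails to carry Stage III.2.
So the claimant prevails on this issue.
Per-issue: Issue I → claimant; Issue II → respondent; Issue III → claimant. The claimant must prevail on a majority of issues; overall, the claimant prevails.

claimant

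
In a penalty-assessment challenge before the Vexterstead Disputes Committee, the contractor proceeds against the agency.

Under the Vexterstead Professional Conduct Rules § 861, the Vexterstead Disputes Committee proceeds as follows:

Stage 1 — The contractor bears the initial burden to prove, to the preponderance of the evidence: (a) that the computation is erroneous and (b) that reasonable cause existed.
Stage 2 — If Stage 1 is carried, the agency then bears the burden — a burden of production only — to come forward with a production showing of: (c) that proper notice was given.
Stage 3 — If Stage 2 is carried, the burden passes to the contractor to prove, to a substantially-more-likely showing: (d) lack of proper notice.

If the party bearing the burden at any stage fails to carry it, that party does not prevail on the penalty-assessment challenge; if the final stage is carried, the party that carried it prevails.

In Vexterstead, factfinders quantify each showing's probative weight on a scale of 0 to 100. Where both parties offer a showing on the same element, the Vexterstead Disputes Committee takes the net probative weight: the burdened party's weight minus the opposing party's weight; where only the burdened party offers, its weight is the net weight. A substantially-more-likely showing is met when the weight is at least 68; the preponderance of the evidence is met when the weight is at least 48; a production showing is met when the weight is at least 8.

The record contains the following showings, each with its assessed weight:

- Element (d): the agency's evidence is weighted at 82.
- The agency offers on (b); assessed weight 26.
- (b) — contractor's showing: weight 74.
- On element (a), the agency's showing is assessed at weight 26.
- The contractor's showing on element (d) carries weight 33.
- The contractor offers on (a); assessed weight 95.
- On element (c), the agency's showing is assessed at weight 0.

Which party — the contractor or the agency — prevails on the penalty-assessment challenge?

contractor

Stage 1 (contractor, the preponderance of the evidence, weight is at least 48): (a) net 95−26=69 ≥ 48 — meets; (b) net 74−26=48 ≥ 48 — meets.
  Stage 1 carried; the burden shifts to the agency.
Stage 2 (agency, a production showing, weight is at least 8): (c) 0 < 8 — fails.
  Stage 2 not carried; the agency fails its burden.
The analysis ends at Stage 2; the contractor prevails.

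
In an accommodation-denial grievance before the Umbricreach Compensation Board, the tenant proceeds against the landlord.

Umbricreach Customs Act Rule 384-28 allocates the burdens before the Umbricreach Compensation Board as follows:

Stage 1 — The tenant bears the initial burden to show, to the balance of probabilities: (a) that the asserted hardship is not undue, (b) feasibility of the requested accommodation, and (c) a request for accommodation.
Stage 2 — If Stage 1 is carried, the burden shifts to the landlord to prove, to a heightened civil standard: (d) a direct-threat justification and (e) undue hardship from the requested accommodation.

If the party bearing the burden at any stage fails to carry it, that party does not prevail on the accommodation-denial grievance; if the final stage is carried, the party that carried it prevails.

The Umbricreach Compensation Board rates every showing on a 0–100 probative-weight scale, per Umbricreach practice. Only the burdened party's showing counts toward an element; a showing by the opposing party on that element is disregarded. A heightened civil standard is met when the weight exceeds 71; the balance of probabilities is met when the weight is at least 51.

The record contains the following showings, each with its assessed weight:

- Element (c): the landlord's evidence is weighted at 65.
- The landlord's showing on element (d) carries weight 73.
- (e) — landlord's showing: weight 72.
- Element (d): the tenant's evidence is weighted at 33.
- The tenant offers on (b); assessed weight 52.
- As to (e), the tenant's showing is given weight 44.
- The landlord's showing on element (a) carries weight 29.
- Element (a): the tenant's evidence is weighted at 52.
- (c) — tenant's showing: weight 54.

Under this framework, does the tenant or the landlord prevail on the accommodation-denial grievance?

Stage 1 (tenant, the balance of probabilities, weight is at least 51): (a) 52 (landlord's 29 disregarded) ≥ 51 — meets; (b) 52 ≥ 51 — meets; (c) 54 (landlord's 65 disregarded) ≥ 51 — meets.
  Stage 1 carried; the burden shifts to the landlord.
Stage 2 (landlord, a heightened civil standard, weight exceeds 71): (d) 73 (tenant's 33 disregarded) > 71 — meets; (e) 72 (tenant's 44 disregarded) > 71 — meets.
  All elements met at the final stage.
All stages carried — the landlord prevails.

landlord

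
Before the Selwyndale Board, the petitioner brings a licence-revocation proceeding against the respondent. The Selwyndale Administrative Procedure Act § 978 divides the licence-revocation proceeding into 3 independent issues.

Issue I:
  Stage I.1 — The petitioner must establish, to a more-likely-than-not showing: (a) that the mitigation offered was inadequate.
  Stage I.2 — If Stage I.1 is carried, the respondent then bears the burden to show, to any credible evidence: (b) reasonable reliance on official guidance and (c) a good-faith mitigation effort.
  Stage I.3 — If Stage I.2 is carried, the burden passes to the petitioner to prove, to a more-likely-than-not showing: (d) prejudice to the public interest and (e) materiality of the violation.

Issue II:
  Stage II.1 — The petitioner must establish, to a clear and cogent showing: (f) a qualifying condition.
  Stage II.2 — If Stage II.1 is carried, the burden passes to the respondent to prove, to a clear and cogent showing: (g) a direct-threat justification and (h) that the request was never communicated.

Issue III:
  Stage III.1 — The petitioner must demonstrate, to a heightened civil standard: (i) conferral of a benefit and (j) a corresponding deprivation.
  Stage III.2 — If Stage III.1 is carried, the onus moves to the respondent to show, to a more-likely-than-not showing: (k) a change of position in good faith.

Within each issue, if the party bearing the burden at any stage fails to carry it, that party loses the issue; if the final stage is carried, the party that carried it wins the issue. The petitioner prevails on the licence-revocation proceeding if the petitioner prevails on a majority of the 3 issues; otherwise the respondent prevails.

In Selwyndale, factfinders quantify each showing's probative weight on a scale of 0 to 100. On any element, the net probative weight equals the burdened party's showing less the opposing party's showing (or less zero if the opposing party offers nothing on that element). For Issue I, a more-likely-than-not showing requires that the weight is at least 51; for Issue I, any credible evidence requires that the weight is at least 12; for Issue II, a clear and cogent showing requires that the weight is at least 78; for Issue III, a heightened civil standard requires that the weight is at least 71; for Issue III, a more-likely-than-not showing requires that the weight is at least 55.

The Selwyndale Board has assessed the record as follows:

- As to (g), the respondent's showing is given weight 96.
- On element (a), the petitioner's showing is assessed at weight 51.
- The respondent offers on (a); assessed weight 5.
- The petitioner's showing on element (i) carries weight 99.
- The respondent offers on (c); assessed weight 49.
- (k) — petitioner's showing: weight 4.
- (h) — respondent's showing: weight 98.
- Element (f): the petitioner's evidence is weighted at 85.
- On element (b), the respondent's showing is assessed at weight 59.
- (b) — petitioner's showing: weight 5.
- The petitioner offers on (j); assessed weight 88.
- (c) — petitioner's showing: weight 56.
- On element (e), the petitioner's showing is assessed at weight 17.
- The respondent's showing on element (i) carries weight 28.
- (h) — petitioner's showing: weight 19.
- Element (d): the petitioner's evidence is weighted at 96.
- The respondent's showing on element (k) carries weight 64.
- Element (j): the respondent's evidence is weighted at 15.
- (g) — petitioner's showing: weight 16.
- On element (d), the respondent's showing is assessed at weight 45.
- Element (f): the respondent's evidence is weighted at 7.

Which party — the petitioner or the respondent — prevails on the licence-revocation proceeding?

respondent

— Issue I —
Stage I.1 — burden on petitioner; standard: a more-likely-than-not showing (weight is at least 51).
    (a): 51 − 5 = 46 < 51 [not met]
  Not every element is met, so the petitioner fails to carry Stage I.1.
So the respondent prevails on this issue.
— Issue II —
At Stage II.1 the petitioner must meet a clear and cogent showing (weight is at least 78): on (f) the weight is 85 less the opposing 7 gives net 78, which does reach 78, so (f) meets the standard.
  Stage II.1 is satisfied; the onus moves to the respondent.
At Stage II.2 the respondent must meet a clear and cogent showing (weight is at least 78): on (g) the weight is 96 less the opposing 16 gives net 80, ≥ 78, so (g) meets the standard; on (h) the weight is 98 less the opposing 19 gives net 79, ≥ 78, so (h) meets the standard.
  All elements met at the final stage.
All stages carried — the respondent prevails on this issue.
— Issue III —
At Stage III.1 the petitioner must meet a heightened civil standard (weight is at least 71): on (i) the weight is 99 less the opposing 28 gives net 71, which does reach 71, so (i) meets the standard; on (j) the weight is 88 less the opposing 15 gives net 73, ≥ 71, so (j) meets the standard.
  Stage III.1 is satisfied; the onus moves to the respondent.
At Stage III.2 the respondent must meet a more-likely-than-not showing (weight is at least 55): on (k) the weight is 64 less the opposing 4 gives net 60, ≥ 55, so (k) meets the standard.
  All elements met at the final stage.
With every stage satisfied, the respondent prevails on this issue.
Per-issue: Issue I → respondent; Issue II → respondent; Issue III → respondent. The petitioner must prevail on a majority of issues; overall, the respondent prevails.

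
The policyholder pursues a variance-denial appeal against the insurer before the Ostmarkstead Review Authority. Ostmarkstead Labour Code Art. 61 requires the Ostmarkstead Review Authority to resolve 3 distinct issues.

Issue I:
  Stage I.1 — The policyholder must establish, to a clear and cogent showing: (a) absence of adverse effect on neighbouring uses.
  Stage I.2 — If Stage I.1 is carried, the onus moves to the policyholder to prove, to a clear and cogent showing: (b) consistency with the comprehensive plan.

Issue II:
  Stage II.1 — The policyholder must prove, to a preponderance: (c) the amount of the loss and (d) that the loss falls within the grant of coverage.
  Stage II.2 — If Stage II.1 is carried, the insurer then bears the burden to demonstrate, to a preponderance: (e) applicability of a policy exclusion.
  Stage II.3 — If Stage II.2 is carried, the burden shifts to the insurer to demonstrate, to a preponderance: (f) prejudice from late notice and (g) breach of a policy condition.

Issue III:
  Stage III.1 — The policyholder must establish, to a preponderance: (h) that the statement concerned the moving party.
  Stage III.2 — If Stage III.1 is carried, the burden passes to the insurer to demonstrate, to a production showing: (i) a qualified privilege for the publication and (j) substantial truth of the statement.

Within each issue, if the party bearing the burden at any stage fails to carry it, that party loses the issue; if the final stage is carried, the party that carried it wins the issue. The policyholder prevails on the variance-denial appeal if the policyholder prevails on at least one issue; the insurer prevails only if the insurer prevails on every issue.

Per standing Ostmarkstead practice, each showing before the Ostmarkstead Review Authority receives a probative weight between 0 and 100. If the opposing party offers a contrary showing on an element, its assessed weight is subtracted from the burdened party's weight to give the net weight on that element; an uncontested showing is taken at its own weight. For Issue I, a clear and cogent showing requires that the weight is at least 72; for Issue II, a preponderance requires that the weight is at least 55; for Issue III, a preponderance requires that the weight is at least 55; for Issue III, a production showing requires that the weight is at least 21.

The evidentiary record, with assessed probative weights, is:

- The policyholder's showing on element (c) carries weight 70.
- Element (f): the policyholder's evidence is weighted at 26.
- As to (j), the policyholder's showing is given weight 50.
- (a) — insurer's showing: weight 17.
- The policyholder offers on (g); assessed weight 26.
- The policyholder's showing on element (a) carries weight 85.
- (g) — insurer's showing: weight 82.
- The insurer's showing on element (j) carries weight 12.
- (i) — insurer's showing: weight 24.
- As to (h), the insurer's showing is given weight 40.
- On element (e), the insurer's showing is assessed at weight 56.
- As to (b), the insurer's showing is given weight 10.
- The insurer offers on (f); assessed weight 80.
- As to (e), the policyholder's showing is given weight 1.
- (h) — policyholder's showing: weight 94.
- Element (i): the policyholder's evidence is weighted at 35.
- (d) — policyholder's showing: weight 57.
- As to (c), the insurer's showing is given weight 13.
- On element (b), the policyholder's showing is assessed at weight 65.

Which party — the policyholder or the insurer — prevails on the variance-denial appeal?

— Issue I —
Stage I.1 (policyholder, a clear and cogent showing, weight is at least 72): (a) net 85−17=68 < 72 — fails.
  Stage I.1 not carried; the policyholder fails its burden.
The insurer prevails on this issue.
— Issue II —
At Stage II.1 the policyholder must meet a preponderance (weight is at least 55): on (c) the weight is 70 less the opposing 13 gives net 57, ≥ 55, so (c) meets the standard; on (d) the weight is 57, ≥ 55, so (d) meets the standard.
  All elements met. The burden passes to the insurer.
At Stage II.2 the insurer must meet a preponderance (weight is at least 55): on (e) the weight is 56 less the opposing 1 gives net 55, which does reach 55, so (e) meets the standard.
  All elements met. The insurer retains the burden for Stage II.3.
At Stage II.3 the insurer must meet a preponderance (weight is at least 55): on (f) the weight is 80 less the opposing 26 gives net 54, which does not reach 55, so (f) does not meet the standard; on (g) the weight is 82 less the opposing 26 gives net 56, which does reach 55, so (g) meets the standard.
  The insurer does not carry Stage II.3.
The analysis ends at Stage II.3; the policyholder prevails on this issue.
— Issue III —
Stage III.1 (policyholder, a preponderance, weight is at least 55): (h) net 94−40=54 < 55 — fails.
  Stage III.1 not carried; the policyholder fails its burden.
The analysis ends at Stage III.1; the insurer prevails on this issue.
Per-issue: Issue I → insurer; Issue II → policyholder; Issue III → insurer. The policyholder must prevail on at least one issue; overall, the policyholder prevails.

policyholder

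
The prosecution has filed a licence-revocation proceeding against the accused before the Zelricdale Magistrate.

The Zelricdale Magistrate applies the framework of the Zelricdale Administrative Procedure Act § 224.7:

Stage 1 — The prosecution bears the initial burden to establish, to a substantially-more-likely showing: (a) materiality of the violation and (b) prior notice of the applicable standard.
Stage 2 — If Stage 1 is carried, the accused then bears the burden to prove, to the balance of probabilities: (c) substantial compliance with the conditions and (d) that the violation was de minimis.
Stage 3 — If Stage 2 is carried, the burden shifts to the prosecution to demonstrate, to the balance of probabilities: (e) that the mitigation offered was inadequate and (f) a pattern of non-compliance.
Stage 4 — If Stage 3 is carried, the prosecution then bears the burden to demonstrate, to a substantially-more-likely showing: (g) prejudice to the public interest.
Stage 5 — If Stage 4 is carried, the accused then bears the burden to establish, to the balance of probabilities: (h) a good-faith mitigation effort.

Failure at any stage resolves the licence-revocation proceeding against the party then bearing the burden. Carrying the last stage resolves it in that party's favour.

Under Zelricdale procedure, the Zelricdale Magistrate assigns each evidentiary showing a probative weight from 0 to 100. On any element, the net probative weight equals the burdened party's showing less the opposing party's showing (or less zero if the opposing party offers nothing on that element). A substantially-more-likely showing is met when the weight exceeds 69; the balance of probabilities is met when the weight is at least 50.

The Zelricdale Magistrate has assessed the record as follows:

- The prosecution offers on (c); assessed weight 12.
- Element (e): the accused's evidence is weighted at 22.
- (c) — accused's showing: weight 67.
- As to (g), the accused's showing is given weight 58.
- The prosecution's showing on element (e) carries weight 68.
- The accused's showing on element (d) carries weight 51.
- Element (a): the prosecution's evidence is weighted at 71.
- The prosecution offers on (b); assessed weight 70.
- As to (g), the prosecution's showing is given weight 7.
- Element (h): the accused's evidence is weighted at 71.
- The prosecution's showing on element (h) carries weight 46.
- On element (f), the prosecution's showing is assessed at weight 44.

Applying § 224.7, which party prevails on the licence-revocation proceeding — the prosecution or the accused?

accused

Stage 1 (prosecution, a substantially-more-likely showing, weight exceeds 69): (a) 71 > 69 — meets; (b) 70 > 69 — meets.
  The prosecution carries Stage 1; the accused now bears the burden.
Stage 2 (accused, the balance of probabilities, weight is at least 50): (c) net 67−12=55 ≥ 50 — meets; (d) 51 ≥ 50 — meets.
  Stage 2 is satisfied; the onus moves to the prosecution.
Stage 3 (prosecution, the balance of probabilities, weight is at least 50): (e) net 68−22=46 < 50 — fails; (f) 44 < 50 — fails.
  Not every element is met, so the prosecution fails to carry Stage 3.
So the accused prevails.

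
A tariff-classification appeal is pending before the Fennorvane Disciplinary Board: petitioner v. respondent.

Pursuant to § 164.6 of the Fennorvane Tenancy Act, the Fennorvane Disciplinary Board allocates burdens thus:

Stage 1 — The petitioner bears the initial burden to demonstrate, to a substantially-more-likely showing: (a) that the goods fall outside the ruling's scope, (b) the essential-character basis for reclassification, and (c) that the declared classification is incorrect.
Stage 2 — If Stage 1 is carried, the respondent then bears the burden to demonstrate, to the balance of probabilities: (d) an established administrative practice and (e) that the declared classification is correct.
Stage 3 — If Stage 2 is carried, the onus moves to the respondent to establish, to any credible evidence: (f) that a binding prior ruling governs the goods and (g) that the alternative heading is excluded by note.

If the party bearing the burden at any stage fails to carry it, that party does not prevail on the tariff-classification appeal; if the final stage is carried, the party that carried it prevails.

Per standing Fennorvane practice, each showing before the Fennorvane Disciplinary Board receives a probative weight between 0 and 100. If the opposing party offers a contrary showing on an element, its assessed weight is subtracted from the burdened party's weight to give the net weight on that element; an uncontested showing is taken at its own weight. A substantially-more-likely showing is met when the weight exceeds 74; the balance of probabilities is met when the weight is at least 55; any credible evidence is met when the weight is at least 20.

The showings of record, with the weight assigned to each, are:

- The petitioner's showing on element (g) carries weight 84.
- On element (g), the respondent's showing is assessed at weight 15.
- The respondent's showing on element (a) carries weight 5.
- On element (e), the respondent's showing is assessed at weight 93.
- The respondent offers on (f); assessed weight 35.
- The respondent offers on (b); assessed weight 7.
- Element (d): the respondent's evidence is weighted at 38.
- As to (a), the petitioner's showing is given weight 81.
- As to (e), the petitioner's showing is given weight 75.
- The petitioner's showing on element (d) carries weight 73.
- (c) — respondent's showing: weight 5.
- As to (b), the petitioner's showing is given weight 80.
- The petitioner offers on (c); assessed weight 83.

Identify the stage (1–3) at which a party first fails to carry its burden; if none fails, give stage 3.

stage 1

At Stage 1 the petitioner must meet a substantially-more-likely showing (weight exceeds 74): on (a) the weight is 81 less the opposing 5 gives net 76, which does exceed 74, so (a) meets the standard; on (b) the weight is 80 less the opposing 7 gives net 73, ≤ 74, so (b) does not meet the standard; on (c) the weight is 83 less the opposing 5 gives net 78, > 74, so (c) meets the standard.
  Stage 1 not carried; the petitioner fails its burden.
The respondent prevails.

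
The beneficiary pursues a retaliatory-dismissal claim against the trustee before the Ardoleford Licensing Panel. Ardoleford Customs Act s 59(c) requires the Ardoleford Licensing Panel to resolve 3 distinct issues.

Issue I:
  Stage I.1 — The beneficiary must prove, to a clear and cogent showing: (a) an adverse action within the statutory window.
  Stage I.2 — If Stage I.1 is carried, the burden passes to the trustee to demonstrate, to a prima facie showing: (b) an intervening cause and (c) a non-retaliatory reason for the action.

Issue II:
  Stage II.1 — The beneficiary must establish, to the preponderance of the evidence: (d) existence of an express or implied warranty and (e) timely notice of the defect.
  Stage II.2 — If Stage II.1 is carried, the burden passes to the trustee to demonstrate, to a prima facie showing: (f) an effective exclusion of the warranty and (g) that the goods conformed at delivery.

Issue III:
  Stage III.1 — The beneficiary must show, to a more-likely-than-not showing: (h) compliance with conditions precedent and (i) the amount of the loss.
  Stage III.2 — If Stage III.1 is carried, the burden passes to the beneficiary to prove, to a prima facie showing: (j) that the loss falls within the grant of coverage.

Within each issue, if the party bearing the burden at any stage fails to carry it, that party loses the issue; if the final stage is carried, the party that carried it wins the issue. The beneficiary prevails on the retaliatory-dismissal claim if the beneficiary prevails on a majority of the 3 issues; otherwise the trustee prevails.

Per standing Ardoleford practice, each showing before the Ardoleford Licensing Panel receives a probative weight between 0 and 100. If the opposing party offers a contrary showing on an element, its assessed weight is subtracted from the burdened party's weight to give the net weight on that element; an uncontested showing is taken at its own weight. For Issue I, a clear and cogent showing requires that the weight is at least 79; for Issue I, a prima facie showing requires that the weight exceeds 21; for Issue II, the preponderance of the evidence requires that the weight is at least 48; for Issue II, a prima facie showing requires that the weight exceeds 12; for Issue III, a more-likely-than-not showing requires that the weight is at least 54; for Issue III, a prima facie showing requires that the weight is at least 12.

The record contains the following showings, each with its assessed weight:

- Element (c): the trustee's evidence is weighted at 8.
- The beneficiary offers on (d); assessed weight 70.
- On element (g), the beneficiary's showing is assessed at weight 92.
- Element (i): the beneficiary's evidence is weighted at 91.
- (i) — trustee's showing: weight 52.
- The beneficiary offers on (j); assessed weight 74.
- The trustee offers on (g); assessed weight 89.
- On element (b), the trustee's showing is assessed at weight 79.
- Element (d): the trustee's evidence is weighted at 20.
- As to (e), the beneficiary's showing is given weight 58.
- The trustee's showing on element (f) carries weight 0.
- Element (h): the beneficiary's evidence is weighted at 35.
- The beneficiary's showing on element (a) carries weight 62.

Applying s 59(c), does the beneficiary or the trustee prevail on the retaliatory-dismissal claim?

trustee

— Issue I —
Stage I.1 — burden on beneficiary; standard: a clear and cogent showing (weight is at least 79).
    (a): 62 < 79 [not met]
  Not every element is met, so the beneficiary fails to carry Stage I.1.
So the trustee prevails on this issue.
— Issue II —
Stage II.1 — burden on beneficiary; standard: the preponderance of the evidence (weight is at least 48).
    (d): 70 − 20 = 50 ≥ 48 [met]
    (e): 58 ≥ 48 [met]
  Stage II.1 carried; the burden shifts to the trustee.
Stage II.2 — burden on trustee; standard: a prima facie showing (weight exceeds 12).
    (f): 0 ≤ 12 [not met]
    (g): 89 − 92 = -3 ≤ 12 [not met]
  Stage II.2 not carried; the trustee fails its burden.
So the beneficiary prevails on this issue.
— Issue III —
At Stage III.1 the beneficiary must meet a more-likely-than-not showing (weight is at least 54): on (h) the weight is 35, < 54, so (h) does not meet the standard; on (i) the weight is 91 less the opposing 52 gives net 39, < 54, so (i) does not meet the standard.
  Stage III.1 not carried; the beneficiary fails its burden.
The analysis ends at Stage III.1; the trustee prevails on this issue.
Per-issue: Issue I → trustee; Issue II → beneficiary; Issue III → trustee. The beneficiary must prevail on a majority of issues; overall, the trustee prevails.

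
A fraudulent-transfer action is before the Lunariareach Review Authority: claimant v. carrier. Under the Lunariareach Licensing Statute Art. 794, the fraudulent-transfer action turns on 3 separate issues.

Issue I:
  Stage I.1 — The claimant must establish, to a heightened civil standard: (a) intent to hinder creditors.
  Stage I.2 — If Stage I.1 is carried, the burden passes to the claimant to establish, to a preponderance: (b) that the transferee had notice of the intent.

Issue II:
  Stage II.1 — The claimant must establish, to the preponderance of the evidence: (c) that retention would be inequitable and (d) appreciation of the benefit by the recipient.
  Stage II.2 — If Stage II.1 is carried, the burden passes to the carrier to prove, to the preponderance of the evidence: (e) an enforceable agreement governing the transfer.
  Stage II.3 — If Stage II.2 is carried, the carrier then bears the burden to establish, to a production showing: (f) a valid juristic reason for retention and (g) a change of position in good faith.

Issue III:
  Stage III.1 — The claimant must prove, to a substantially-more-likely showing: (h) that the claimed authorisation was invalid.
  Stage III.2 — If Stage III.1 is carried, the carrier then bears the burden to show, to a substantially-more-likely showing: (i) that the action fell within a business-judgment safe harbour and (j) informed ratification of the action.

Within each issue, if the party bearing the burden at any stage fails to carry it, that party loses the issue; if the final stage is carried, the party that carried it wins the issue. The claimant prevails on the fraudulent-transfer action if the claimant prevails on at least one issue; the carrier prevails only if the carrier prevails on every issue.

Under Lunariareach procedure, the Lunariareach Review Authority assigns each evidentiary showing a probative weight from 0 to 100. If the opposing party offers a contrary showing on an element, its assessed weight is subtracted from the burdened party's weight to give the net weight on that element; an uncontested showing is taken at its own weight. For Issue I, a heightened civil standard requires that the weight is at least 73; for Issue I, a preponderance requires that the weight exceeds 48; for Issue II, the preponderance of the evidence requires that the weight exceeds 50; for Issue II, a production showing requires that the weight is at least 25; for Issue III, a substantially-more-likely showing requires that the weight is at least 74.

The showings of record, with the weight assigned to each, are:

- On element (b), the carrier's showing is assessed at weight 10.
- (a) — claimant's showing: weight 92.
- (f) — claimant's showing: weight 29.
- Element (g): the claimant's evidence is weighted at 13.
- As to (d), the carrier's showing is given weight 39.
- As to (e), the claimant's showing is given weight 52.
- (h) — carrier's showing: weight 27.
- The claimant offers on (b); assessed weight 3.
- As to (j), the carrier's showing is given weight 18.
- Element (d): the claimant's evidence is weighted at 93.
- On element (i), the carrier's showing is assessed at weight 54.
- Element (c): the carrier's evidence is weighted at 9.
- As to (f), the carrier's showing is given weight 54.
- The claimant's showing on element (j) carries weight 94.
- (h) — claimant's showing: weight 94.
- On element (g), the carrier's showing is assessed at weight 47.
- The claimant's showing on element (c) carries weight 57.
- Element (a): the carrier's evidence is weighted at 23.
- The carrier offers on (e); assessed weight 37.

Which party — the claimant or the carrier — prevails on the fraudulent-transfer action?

carrier

— Issue I —
Stage I.1 — burden on claimant; standard: a heightened civil standard (weight is at least 73).
    (a): 92 − 23 = 69 < 73 [not met]
  The claimant does not carry Stage I.1.
The analysis ends at Stage I.1; the carrier prevails on this issue.
— Issue II —
At Stage II.1 the claimant must meet the preponderance of the evidence (weight exceeds 50): on (c) the weight is 57 less the opposing 9 gives net 48, ≤ 50, so (c) does not meet the standard; on (d) the weight is 93 less the opposing 39 gives net 54, > 50, so (d) meets the standard.
  The claimant does not carry Stage II.1.
So the carrier prevails on this issue.
— Issue III —
Stage III.1 — burden on claimant; standard: a substantially-more-likely showing (weight is at least 74).
    (h): 94 − 27 = 67 < 74 [not met]
  Stage III.1 not carried; the claimant fails its burden.
So the carrier prevails on this issue.
Per-issue: Issue I → carrier; Issue II → carrier; Issue III → carrier. The claimant must prevail on at least one issue; overall, the carrier prevails.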